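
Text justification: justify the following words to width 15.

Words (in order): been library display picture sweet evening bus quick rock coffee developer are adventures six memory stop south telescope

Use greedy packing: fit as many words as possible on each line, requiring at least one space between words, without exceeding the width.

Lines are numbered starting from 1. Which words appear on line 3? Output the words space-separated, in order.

Answer: sweet evening

Derivation:
Line 1: ['been', 'library'] (min_width=12, slack=3)
Line 2: ['display', 'picture'] (min_width=15, slack=0)
Line 3: ['sweet', 'evening'] (min_width=13, slack=2)
Line 4: ['bus', 'quick', 'rock'] (min_width=14, slack=1)
Line 5: ['coffee'] (min_width=6, slack=9)
Line 6: ['developer', 'are'] (min_width=13, slack=2)
Line 7: ['adventures', 'six'] (min_width=14, slack=1)
Line 8: ['memory', 'stop'] (min_width=11, slack=4)
Line 9: ['south', 'telescope'] (min_width=15, slack=0)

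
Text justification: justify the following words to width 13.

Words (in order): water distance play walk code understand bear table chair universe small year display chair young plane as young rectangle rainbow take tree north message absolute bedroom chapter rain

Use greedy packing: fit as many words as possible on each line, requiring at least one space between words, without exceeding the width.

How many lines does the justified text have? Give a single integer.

Answer: 18

Derivation:
Line 1: ['water'] (min_width=5, slack=8)
Line 2: ['distance', 'play'] (min_width=13, slack=0)
Line 3: ['walk', 'code'] (min_width=9, slack=4)
Line 4: ['understand'] (min_width=10, slack=3)
Line 5: ['bear', 'table'] (min_width=10, slack=3)
Line 6: ['chair'] (min_width=5, slack=8)
Line 7: ['universe'] (min_width=8, slack=5)
Line 8: ['small', 'year'] (min_width=10, slack=3)
Line 9: ['display', 'chair'] (min_width=13, slack=0)
Line 10: ['young', 'plane'] (min_width=11, slack=2)
Line 11: ['as', 'young'] (min_width=8, slack=5)
Line 12: ['rectangle'] (min_width=9, slack=4)
Line 13: ['rainbow', 'take'] (min_width=12, slack=1)
Line 14: ['tree', 'north'] (min_width=10, slack=3)
Line 15: ['message'] (min_width=7, slack=6)
Line 16: ['absolute'] (min_width=8, slack=5)
Line 17: ['bedroom'] (min_width=7, slack=6)
Line 18: ['chapter', 'rain'] (min_width=12, slack=1)
Total lines: 18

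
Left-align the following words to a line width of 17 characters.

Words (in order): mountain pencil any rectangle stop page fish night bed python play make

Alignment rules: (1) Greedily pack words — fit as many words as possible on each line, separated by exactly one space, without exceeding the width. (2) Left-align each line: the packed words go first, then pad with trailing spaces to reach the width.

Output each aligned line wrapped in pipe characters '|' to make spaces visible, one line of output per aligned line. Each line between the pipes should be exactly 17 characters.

Answer: |mountain pencil  |
|any rectangle    |
|stop page fish   |
|night bed python |
|play make        |

Derivation:
Line 1: ['mountain', 'pencil'] (min_width=15, slack=2)
Line 2: ['any', 'rectangle'] (min_width=13, slack=4)
Line 3: ['stop', 'page', 'fish'] (min_width=14, slack=3)
Line 4: ['night', 'bed', 'python'] (min_width=16, slack=1)
Line 5: ['play', 'make'] (min_width=9, slack=8)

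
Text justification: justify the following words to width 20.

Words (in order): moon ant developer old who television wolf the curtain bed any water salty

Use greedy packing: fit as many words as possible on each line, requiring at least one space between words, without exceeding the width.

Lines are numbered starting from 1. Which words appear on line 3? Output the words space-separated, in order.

Answer: wolf the curtain bed

Derivation:
Line 1: ['moon', 'ant', 'developer'] (min_width=18, slack=2)
Line 2: ['old', 'who', 'television'] (min_width=18, slack=2)
Line 3: ['wolf', 'the', 'curtain', 'bed'] (min_width=20, slack=0)
Line 4: ['any', 'water', 'salty'] (min_width=15, slack=5)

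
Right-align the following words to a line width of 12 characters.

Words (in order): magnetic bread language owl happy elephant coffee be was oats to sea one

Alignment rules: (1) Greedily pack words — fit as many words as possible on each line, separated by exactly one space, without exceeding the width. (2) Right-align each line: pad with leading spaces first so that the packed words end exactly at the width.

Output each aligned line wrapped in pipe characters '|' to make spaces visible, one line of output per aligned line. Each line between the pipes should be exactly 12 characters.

Answer: |    magnetic|
|       bread|
|language owl|
|       happy|
|    elephant|
|   coffee be|
| was oats to|
|     sea one|

Derivation:
Line 1: ['magnetic'] (min_width=8, slack=4)
Line 2: ['bread'] (min_width=5, slack=7)
Line 3: ['language', 'owl'] (min_width=12, slack=0)
Line 4: ['happy'] (min_width=5, slack=7)
Line 5: ['elephant'] (min_width=8, slack=4)
Line 6: ['coffee', 'be'] (min_width=9, slack=3)
Line 7: ['was', 'oats', 'to'] (min_width=11, slack=1)
Line 8: ['sea', 'one'] (min_width=7, slack=5)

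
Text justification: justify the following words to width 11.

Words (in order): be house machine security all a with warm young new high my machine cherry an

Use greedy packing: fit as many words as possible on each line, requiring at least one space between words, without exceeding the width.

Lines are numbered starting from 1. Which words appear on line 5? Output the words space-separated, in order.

Answer: warm young

Derivation:
Line 1: ['be', 'house'] (min_width=8, slack=3)
Line 2: ['machine'] (min_width=7, slack=4)
Line 3: ['security'] (min_width=8, slack=3)
Line 4: ['all', 'a', 'with'] (min_width=10, slack=1)
Line 5: ['warm', 'young'] (min_width=10, slack=1)
Line 6: ['new', 'high', 'my'] (min_width=11, slack=0)
Line 7: ['machine'] (min_width=7, slack=4)
Line 8: ['cherry', 'an'] (min_width=9, slack=2)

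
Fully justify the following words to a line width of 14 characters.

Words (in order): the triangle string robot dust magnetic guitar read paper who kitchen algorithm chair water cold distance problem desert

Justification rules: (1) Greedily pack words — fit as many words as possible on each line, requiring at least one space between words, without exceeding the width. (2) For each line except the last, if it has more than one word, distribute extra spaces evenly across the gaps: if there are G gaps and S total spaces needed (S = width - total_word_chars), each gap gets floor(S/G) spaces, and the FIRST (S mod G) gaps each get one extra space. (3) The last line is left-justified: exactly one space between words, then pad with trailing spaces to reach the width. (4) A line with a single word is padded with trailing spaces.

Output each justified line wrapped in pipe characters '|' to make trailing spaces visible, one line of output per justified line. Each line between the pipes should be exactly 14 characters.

Line 1: ['the', 'triangle'] (min_width=12, slack=2)
Line 2: ['string', 'robot'] (min_width=12, slack=2)
Line 3: ['dust', 'magnetic'] (min_width=13, slack=1)
Line 4: ['guitar', 'read'] (min_width=11, slack=3)
Line 5: ['paper', 'who'] (min_width=9, slack=5)
Line 6: ['kitchen'] (min_width=7, slack=7)
Line 7: ['algorithm'] (min_width=9, slack=5)
Line 8: ['chair', 'water'] (min_width=11, slack=3)
Line 9: ['cold', 'distance'] (min_width=13, slack=1)
Line 10: ['problem', 'desert'] (min_width=14, slack=0)

Answer: |the   triangle|
|string   robot|
|dust  magnetic|
|guitar    read|
|paper      who|
|kitchen       |
|algorithm     |
|chair    water|
|cold  distance|
|problem desert|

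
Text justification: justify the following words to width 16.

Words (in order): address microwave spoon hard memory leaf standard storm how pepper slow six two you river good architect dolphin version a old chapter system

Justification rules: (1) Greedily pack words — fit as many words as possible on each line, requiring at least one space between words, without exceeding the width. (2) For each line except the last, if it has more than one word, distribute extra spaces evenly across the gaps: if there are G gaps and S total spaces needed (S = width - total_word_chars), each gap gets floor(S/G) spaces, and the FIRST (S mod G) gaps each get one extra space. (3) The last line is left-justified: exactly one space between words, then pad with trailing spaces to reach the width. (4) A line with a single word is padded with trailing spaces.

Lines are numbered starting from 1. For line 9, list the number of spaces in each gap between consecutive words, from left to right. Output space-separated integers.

Answer: 2

Derivation:
Line 1: ['address'] (min_width=7, slack=9)
Line 2: ['microwave', 'spoon'] (min_width=15, slack=1)
Line 3: ['hard', 'memory', 'leaf'] (min_width=16, slack=0)
Line 4: ['standard', 'storm'] (min_width=14, slack=2)
Line 5: ['how', 'pepper', 'slow'] (min_width=15, slack=1)
Line 6: ['six', 'two', 'you'] (min_width=11, slack=5)
Line 7: ['river', 'good'] (min_width=10, slack=6)
Line 8: ['architect'] (min_width=9, slack=7)
Line 9: ['dolphin', 'version'] (min_width=15, slack=1)
Line 10: ['a', 'old', 'chapter'] (min_width=13, slack=3)
Line 11: ['system'] (min_width=6, slack=10)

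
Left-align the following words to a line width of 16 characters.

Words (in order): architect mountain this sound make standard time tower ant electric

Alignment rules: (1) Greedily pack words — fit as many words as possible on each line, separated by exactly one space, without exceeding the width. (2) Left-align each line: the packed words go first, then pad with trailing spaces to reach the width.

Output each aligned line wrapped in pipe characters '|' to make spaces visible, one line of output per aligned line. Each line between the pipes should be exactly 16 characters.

Answer: |architect       |
|mountain this   |
|sound make      |
|standard time   |
|tower ant       |
|electric        |

Derivation:
Line 1: ['architect'] (min_width=9, slack=7)
Line 2: ['mountain', 'this'] (min_width=13, slack=3)
Line 3: ['sound', 'make'] (min_width=10, slack=6)
Line 4: ['standard', 'time'] (min_width=13, slack=3)
Line 5: ['tower', 'ant'] (min_width=9, slack=7)
Line 6: ['electric'] (min_width=8, slack=8)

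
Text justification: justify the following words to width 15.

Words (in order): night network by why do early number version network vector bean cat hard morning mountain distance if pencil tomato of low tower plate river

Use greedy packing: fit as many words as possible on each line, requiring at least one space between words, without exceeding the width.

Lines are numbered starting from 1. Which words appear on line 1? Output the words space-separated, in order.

Line 1: ['night', 'network'] (min_width=13, slack=2)
Line 2: ['by', 'why', 'do', 'early'] (min_width=15, slack=0)
Line 3: ['number', 'version'] (min_width=14, slack=1)
Line 4: ['network', 'vector'] (min_width=14, slack=1)
Line 5: ['bean', 'cat', 'hard'] (min_width=13, slack=2)
Line 6: ['morning'] (min_width=7, slack=8)
Line 7: ['mountain'] (min_width=8, slack=7)
Line 8: ['distance', 'if'] (min_width=11, slack=4)
Line 9: ['pencil', 'tomato'] (min_width=13, slack=2)
Line 10: ['of', 'low', 'tower'] (min_width=12, slack=3)
Line 11: ['plate', 'river'] (min_width=11, slack=4)

Answer: night network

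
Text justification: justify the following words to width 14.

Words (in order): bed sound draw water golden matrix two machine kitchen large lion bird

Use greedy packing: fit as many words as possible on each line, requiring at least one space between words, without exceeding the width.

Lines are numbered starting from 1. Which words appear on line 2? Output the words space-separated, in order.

Line 1: ['bed', 'sound', 'draw'] (min_width=14, slack=0)
Line 2: ['water', 'golden'] (min_width=12, slack=2)
Line 3: ['matrix', 'two'] (min_width=10, slack=4)
Line 4: ['machine'] (min_width=7, slack=7)
Line 5: ['kitchen', 'large'] (min_width=13, slack=1)
Line 6: ['lion', 'bird'] (min_width=9, slack=5)

Answer: water golden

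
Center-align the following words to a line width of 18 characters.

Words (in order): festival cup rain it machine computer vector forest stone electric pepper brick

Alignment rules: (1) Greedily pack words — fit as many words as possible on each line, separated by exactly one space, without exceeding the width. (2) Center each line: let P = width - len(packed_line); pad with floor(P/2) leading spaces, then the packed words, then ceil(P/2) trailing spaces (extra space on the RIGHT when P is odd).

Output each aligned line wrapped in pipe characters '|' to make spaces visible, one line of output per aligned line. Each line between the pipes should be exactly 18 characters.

Answer: |festival cup rain |
|    it machine    |
| computer vector  |
|   forest stone   |
| electric pepper  |
|      brick       |

Derivation:
Line 1: ['festival', 'cup', 'rain'] (min_width=17, slack=1)
Line 2: ['it', 'machine'] (min_width=10, slack=8)
Line 3: ['computer', 'vector'] (min_width=15, slack=3)
Line 4: ['forest', 'stone'] (min_width=12, slack=6)
Line 5: ['electric', 'pepper'] (min_width=15, slack=3)
Line 6: ['brick'] (min_width=5, slack=13)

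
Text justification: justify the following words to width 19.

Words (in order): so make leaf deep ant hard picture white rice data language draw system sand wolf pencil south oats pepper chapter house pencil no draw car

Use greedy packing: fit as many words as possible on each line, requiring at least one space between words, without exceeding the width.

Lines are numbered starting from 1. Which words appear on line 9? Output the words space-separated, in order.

Line 1: ['so', 'make', 'leaf', 'deep'] (min_width=17, slack=2)
Line 2: ['ant', 'hard', 'picture'] (min_width=16, slack=3)
Line 3: ['white', 'rice', 'data'] (min_width=15, slack=4)
Line 4: ['language', 'draw'] (min_width=13, slack=6)
Line 5: ['system', 'sand', 'wolf'] (min_width=16, slack=3)
Line 6: ['pencil', 'south', 'oats'] (min_width=17, slack=2)
Line 7: ['pepper', 'chapter'] (min_width=14, slack=5)
Line 8: ['house', 'pencil', 'no'] (min_width=15, slack=4)
Line 9: ['draw', 'car'] (min_width=8, slack=11)

Answer: draw car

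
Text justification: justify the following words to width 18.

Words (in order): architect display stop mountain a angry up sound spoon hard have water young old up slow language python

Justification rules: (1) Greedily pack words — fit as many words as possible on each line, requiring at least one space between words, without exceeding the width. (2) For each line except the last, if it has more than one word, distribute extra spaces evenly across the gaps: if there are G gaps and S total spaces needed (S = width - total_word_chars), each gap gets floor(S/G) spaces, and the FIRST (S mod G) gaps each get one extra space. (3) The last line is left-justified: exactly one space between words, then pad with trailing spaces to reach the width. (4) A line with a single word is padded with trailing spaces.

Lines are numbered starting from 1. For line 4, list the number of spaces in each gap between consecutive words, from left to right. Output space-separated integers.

Line 1: ['architect', 'display'] (min_width=17, slack=1)
Line 2: ['stop', 'mountain', 'a'] (min_width=15, slack=3)
Line 3: ['angry', 'up', 'sound'] (min_width=14, slack=4)
Line 4: ['spoon', 'hard', 'have'] (min_width=15, slack=3)
Line 5: ['water', 'young', 'old', 'up'] (min_width=18, slack=0)
Line 6: ['slow', 'language'] (min_width=13, slack=5)
Line 7: ['python'] (min_width=6, slack=12)

Answer: 3 2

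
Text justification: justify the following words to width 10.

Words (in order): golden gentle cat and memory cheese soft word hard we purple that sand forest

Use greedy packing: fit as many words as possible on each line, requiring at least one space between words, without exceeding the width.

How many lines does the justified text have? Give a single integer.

Line 1: ['golden'] (min_width=6, slack=4)
Line 2: ['gentle', 'cat'] (min_width=10, slack=0)
Line 3: ['and', 'memory'] (min_width=10, slack=0)
Line 4: ['cheese'] (min_width=6, slack=4)
Line 5: ['soft', 'word'] (min_width=9, slack=1)
Line 6: ['hard', 'we'] (min_width=7, slack=3)
Line 7: ['purple'] (min_width=6, slack=4)
Line 8: ['that', 'sand'] (min_width=9, slack=1)
Line 9: ['forest'] (min_width=6, slack=4)
Total lines: 9

Answer: 9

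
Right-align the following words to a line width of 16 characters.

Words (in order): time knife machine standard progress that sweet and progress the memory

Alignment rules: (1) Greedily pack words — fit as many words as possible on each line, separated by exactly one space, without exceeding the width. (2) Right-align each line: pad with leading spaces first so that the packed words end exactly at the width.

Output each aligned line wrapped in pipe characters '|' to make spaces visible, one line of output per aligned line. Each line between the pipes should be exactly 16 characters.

Answer: |      time knife|
|machine standard|
|   progress that|
|       sweet and|
|    progress the|
|          memory|

Derivation:
Line 1: ['time', 'knife'] (min_width=10, slack=6)
Line 2: ['machine', 'standard'] (min_width=16, slack=0)
Line 3: ['progress', 'that'] (min_width=13, slack=3)
Line 4: ['sweet', 'and'] (min_width=9, slack=7)
Line 5: ['progress', 'the'] (min_width=12, slack=4)
Line 6: ['memory'] (min_width=6, slack=10)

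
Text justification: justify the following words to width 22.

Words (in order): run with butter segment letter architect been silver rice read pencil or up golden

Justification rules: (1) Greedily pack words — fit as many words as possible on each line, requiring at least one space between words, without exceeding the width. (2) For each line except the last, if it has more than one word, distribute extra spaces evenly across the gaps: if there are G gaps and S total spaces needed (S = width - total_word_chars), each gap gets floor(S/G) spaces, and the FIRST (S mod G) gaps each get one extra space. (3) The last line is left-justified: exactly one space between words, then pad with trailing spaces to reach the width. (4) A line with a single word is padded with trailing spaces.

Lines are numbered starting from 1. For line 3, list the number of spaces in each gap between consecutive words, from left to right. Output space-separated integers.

Answer: 2 1

Derivation:
Line 1: ['run', 'with', 'butter'] (min_width=15, slack=7)
Line 2: ['segment', 'letter'] (min_width=14, slack=8)
Line 3: ['architect', 'been', 'silver'] (min_width=21, slack=1)
Line 4: ['rice', 'read', 'pencil', 'or', 'up'] (min_width=22, slack=0)
Line 5: ['golden'] (min_width=6, slack=16)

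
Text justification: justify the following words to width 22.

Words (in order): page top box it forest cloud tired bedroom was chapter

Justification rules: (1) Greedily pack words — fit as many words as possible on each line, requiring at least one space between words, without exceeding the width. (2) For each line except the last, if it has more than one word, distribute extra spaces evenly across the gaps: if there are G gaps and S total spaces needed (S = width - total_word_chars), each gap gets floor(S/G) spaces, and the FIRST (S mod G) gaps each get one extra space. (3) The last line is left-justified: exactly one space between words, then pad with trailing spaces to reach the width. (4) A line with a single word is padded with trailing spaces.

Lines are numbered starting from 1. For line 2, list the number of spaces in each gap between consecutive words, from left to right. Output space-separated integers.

Answer: 3 2

Derivation:
Line 1: ['page', 'top', 'box', 'it', 'forest'] (min_width=22, slack=0)
Line 2: ['cloud', 'tired', 'bedroom'] (min_width=19, slack=3)
Line 3: ['was', 'chapter'] (min_width=11, slack=11)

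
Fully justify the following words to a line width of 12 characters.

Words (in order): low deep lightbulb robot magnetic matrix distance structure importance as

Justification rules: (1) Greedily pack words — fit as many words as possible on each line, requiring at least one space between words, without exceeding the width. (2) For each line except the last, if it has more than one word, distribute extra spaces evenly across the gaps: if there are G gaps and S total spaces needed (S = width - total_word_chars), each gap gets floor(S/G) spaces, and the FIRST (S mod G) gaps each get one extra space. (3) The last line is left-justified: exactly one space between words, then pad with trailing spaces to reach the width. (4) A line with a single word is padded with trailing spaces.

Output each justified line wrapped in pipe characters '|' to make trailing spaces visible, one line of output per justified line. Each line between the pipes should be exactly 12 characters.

Answer: |low     deep|
|lightbulb   |
|robot       |
|magnetic    |
|matrix      |
|distance    |
|structure   |
|importance  |
|as          |

Derivation:
Line 1: ['low', 'deep'] (min_width=8, slack=4)
Line 2: ['lightbulb'] (min_width=9, slack=3)
Line 3: ['robot'] (min_width=5, slack=7)
Line 4: ['magnetic'] (min_width=8, slack=4)
Line 5: ['matrix'] (min_width=6, slack=6)
Line 6: ['distance'] (min_width=8, slack=4)
Line 7: ['structure'] (min_width=9, slack=3)
Line 8: ['importance'] (min_width=10, slack=2)
Line 9: ['as'] (min_width=2, slack=10)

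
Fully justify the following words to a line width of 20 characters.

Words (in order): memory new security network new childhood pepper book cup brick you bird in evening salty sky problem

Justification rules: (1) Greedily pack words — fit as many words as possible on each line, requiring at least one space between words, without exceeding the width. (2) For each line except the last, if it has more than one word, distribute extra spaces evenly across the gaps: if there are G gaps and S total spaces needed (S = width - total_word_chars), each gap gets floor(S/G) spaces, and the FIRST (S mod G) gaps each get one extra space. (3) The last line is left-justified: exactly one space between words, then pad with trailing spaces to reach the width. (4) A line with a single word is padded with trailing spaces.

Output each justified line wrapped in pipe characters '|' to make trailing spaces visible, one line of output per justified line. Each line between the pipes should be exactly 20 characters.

Line 1: ['memory', 'new', 'security'] (min_width=19, slack=1)
Line 2: ['network', 'new'] (min_width=11, slack=9)
Line 3: ['childhood', 'pepper'] (min_width=16, slack=4)
Line 4: ['book', 'cup', 'brick', 'you'] (min_width=18, slack=2)
Line 5: ['bird', 'in', 'evening'] (min_width=15, slack=5)
Line 6: ['salty', 'sky', 'problem'] (min_width=17, slack=3)

Answer: |memory  new security|
|network          new|
|childhood     pepper|
|book  cup  brick you|
|bird    in   evening|
|salty sky problem   |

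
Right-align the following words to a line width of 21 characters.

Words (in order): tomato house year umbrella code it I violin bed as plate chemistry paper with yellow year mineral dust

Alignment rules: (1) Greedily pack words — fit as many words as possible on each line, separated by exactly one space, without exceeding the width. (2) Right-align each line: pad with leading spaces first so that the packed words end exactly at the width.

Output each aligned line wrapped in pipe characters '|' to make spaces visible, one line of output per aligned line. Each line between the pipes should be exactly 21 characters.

Answer: |    tomato house year|
|   umbrella code it I|
|  violin bed as plate|
| chemistry paper with|
|  yellow year mineral|
|                 dust|

Derivation:
Line 1: ['tomato', 'house', 'year'] (min_width=17, slack=4)
Line 2: ['umbrella', 'code', 'it', 'I'] (min_width=18, slack=3)
Line 3: ['violin', 'bed', 'as', 'plate'] (min_width=19, slack=2)
Line 4: ['chemistry', 'paper', 'with'] (min_width=20, slack=1)
Line 5: ['yellow', 'year', 'mineral'] (min_width=19, slack=2)
Line 6: ['dust'] (min_width=4, slack=17)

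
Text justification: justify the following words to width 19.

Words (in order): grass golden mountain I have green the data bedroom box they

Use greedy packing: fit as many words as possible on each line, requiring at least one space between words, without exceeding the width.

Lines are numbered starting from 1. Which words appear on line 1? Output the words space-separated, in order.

Line 1: ['grass', 'golden'] (min_width=12, slack=7)
Line 2: ['mountain', 'I', 'have'] (min_width=15, slack=4)
Line 3: ['green', 'the', 'data'] (min_width=14, slack=5)
Line 4: ['bedroom', 'box', 'they'] (min_width=16, slack=3)

Answer: grass golden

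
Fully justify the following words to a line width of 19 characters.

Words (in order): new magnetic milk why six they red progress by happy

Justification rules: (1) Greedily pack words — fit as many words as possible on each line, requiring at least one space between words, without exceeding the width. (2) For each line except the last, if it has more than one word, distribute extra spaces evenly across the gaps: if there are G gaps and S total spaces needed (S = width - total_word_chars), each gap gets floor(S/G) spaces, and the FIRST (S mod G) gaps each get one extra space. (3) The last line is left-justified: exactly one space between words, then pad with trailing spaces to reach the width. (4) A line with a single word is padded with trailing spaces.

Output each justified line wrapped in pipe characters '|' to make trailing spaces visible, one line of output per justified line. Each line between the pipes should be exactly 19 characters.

Answer: |new  magnetic  milk|
|why  six  they  red|
|progress by happy  |

Derivation:
Line 1: ['new', 'magnetic', 'milk'] (min_width=17, slack=2)
Line 2: ['why', 'six', 'they', 'red'] (min_width=16, slack=3)
Line 3: ['progress', 'by', 'happy'] (min_width=17, slack=2)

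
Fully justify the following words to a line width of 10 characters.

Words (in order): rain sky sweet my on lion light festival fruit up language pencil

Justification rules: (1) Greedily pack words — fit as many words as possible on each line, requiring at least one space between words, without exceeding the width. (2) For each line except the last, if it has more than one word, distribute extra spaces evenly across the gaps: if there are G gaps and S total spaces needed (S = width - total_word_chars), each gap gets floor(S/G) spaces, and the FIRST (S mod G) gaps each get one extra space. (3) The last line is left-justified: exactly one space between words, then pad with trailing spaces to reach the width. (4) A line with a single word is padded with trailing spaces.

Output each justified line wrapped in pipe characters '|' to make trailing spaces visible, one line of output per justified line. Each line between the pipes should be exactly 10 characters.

Answer: |rain   sky|
|sweet   my|
|on    lion|
|light     |
|festival  |
|fruit   up|
|language  |
|pencil    |

Derivation:
Line 1: ['rain', 'sky'] (min_width=8, slack=2)
Line 2: ['sweet', 'my'] (min_width=8, slack=2)
Line 3: ['on', 'lion'] (min_width=7, slack=3)
Line 4: ['light'] (min_width=5, slack=5)
Line 5: ['festival'] (min_width=8, slack=2)
Line 6: ['fruit', 'up'] (min_width=8, slack=2)
Line 7: ['language'] (min_width=8, slack=2)
Line 8: ['pencil'] (min_width=6, slack=4)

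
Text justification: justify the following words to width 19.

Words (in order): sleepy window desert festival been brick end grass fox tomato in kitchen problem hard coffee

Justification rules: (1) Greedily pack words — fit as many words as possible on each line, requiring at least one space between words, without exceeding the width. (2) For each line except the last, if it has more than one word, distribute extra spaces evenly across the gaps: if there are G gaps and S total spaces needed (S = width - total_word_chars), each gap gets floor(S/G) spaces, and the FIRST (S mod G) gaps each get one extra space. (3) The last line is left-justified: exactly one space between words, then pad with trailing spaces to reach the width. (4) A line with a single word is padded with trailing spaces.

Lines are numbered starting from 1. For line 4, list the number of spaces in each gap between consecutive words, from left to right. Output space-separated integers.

Answer: 1 1 1

Derivation:
Line 1: ['sleepy', 'window'] (min_width=13, slack=6)
Line 2: ['desert', 'festival'] (min_width=15, slack=4)
Line 3: ['been', 'brick', 'end'] (min_width=14, slack=5)
Line 4: ['grass', 'fox', 'tomato', 'in'] (min_width=19, slack=0)
Line 5: ['kitchen', 'problem'] (min_width=15, slack=4)
Line 6: ['hard', 'coffee'] (min_width=11, slack=8)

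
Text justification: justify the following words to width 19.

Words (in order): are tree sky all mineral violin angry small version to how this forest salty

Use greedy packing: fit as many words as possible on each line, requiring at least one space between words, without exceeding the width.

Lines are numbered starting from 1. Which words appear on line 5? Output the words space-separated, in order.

Answer: salty

Derivation:
Line 1: ['are', 'tree', 'sky', 'all'] (min_width=16, slack=3)
Line 2: ['mineral', 'violin'] (min_width=14, slack=5)
Line 3: ['angry', 'small', 'version'] (min_width=19, slack=0)
Line 4: ['to', 'how', 'this', 'forest'] (min_width=18, slack=1)
Line 5: ['salty'] (min_width=5, slack=14)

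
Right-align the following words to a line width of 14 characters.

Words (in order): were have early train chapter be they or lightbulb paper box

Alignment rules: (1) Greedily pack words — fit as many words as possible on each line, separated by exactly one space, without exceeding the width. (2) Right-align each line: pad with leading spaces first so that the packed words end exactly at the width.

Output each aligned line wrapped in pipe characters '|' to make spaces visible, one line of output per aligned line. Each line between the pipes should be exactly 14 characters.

Answer: |     were have|
|   early train|
|    chapter be|
|       they or|
|     lightbulb|
|     paper box|

Derivation:
Line 1: ['were', 'have'] (min_width=9, slack=5)
Line 2: ['early', 'train'] (min_width=11, slack=3)
Line 3: ['chapter', 'be'] (min_width=10, slack=4)
Line 4: ['they', 'or'] (min_width=7, slack=7)
Line 5: ['lightbulb'] (min_width=9, slack=5)
Line 6: ['paper', 'box'] (min_width=9, slack=5)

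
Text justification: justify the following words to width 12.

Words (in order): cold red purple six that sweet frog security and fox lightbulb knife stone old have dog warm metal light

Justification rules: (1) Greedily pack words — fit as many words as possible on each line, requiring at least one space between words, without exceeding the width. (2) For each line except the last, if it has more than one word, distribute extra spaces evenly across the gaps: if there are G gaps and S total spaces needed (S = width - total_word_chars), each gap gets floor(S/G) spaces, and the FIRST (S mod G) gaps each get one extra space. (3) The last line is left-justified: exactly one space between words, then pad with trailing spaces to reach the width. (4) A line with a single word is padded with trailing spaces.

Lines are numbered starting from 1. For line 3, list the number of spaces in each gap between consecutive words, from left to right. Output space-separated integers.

Answer: 3

Derivation:
Line 1: ['cold', 'red'] (min_width=8, slack=4)
Line 2: ['purple', 'six'] (min_width=10, slack=2)
Line 3: ['that', 'sweet'] (min_width=10, slack=2)
Line 4: ['frog'] (min_width=4, slack=8)
Line 5: ['security', 'and'] (min_width=12, slack=0)
Line 6: ['fox'] (min_width=3, slack=9)
Line 7: ['lightbulb'] (min_width=9, slack=3)
Line 8: ['knife', 'stone'] (min_width=11, slack=1)
Line 9: ['old', 'have', 'dog'] (min_width=12, slack=0)
Line 10: ['warm', 'metal'] (min_width=10, slack=2)
Line 11: ['light'] (min_width=5, slack=7)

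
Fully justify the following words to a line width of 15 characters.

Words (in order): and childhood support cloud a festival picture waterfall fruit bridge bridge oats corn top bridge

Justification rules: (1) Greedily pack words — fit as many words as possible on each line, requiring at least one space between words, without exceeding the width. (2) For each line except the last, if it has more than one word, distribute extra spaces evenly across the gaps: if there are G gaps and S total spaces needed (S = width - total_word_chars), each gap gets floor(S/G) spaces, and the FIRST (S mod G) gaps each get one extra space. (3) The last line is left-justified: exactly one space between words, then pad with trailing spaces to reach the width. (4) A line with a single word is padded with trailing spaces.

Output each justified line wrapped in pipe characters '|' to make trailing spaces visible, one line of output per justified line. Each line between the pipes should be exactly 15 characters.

Answer: |and   childhood|
|support cloud a|
|festival       |
|picture        |
|waterfall fruit|
|bridge   bridge|
|oats  corn  top|
|bridge         |

Derivation:
Line 1: ['and', 'childhood'] (min_width=13, slack=2)
Line 2: ['support', 'cloud', 'a'] (min_width=15, slack=0)
Line 3: ['festival'] (min_width=8, slack=7)
Line 4: ['picture'] (min_width=7, slack=8)
Line 5: ['waterfall', 'fruit'] (min_width=15, slack=0)
Line 6: ['bridge', 'bridge'] (min_width=13, slack=2)
Line 7: ['oats', 'corn', 'top'] (min_width=13, slack=2)
Line 8: ['bridge'] (min_width=6, slack=9)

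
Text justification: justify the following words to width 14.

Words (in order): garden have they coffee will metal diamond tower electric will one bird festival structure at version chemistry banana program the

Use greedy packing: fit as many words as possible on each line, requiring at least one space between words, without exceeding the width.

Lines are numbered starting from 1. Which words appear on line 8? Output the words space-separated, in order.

Line 1: ['garden', 'have'] (min_width=11, slack=3)
Line 2: ['they', 'coffee'] (min_width=11, slack=3)
Line 3: ['will', 'metal'] (min_width=10, slack=4)
Line 4: ['diamond', 'tower'] (min_width=13, slack=1)
Line 5: ['electric', 'will'] (min_width=13, slack=1)
Line 6: ['one', 'bird'] (min_width=8, slack=6)
Line 7: ['festival'] (min_width=8, slack=6)
Line 8: ['structure', 'at'] (min_width=12, slack=2)
Line 9: ['version'] (min_width=7, slack=7)
Line 10: ['chemistry'] (min_width=9, slack=5)
Line 11: ['banana', 'program'] (min_width=14, slack=0)
Line 12: ['the'] (min_width=3, slack=11)

Answer: structure at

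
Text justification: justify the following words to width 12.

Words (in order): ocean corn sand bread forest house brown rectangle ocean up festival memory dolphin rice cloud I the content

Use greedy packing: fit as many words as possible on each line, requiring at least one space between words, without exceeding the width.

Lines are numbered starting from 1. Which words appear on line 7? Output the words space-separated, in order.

Answer: festival

Derivation:
Line 1: ['ocean', 'corn'] (min_width=10, slack=2)
Line 2: ['sand', 'bread'] (min_width=10, slack=2)
Line 3: ['forest', 'house'] (min_width=12, slack=0)
Line 4: ['brown'] (min_width=5, slack=7)
Line 5: ['rectangle'] (min_width=9, slack=3)
Line 6: ['ocean', 'up'] (min_width=8, slack=4)
Line 7: ['festival'] (min_width=8, slack=4)
Line 8: ['memory'] (min_width=6, slack=6)
Line 9: ['dolphin', 'rice'] (min_width=12, slack=0)
Line 10: ['cloud', 'I', 'the'] (min_width=11, slack=1)
Line 11: ['content'] (min_width=7, slack=5)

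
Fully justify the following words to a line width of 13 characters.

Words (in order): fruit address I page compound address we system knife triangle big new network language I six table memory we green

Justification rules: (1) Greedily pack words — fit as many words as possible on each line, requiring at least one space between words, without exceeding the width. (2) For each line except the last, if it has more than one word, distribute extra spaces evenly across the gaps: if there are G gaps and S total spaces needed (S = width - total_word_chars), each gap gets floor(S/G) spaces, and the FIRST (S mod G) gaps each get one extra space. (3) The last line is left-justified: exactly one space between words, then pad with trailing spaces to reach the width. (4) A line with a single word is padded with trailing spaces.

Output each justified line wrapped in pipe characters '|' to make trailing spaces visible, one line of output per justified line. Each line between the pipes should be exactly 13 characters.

Answer: |fruit address|
|I        page|
|compound     |
|address    we|
|system  knife|
|triangle  big|
|new   network|
|language    I|
|six     table|
|memory     we|
|green        |

Derivation:
Line 1: ['fruit', 'address'] (min_width=13, slack=0)
Line 2: ['I', 'page'] (min_width=6, slack=7)
Line 3: ['compound'] (min_width=8, slack=5)
Line 4: ['address', 'we'] (min_width=10, slack=3)
Line 5: ['system', 'knife'] (min_width=12, slack=1)
Line 6: ['triangle', 'big'] (min_width=12, slack=1)
Line 7: ['new', 'network'] (min_width=11, slack=2)
Line 8: ['language', 'I'] (min_width=10, slack=3)
Line 9: ['six', 'table'] (min_width=9, slack=4)
Line 10: ['memory', 'we'] (min_width=9, slack=4)
Line 11: ['green'] (min_width=5, slack=8)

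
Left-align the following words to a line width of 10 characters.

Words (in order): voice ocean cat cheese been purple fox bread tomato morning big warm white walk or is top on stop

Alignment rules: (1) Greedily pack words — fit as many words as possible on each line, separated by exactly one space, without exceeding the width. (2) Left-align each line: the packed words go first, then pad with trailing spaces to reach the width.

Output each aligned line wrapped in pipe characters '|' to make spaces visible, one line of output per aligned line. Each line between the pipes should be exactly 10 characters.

Answer: |voice     |
|ocean cat |
|cheese    |
|been      |
|purple fox|
|bread     |
|tomato    |
|morning   |
|big warm  |
|white walk|
|or is top |
|on stop   |

Derivation:
Line 1: ['voice'] (min_width=5, slack=5)
Line 2: ['ocean', 'cat'] (min_width=9, slack=1)
Line 3: ['cheese'] (min_width=6, slack=4)
Line 4: ['been'] (min_width=4, slack=6)
Line 5: ['purple', 'fox'] (min_width=10, slack=0)
Line 6: ['bread'] (min_width=5, slack=5)
Line 7: ['tomato'] (min_width=6, slack=4)
Line 8: ['morning'] (min_width=7, slack=3)
Line 9: ['big', 'warm'] (min_width=8, slack=2)
Line 10: ['white', 'walk'] (min_width=10, slack=0)
Line 11: ['or', 'is', 'top'] (min_width=9, slack=1)
Line 12: ['on', 'stop'] (min_width=7, slack=3)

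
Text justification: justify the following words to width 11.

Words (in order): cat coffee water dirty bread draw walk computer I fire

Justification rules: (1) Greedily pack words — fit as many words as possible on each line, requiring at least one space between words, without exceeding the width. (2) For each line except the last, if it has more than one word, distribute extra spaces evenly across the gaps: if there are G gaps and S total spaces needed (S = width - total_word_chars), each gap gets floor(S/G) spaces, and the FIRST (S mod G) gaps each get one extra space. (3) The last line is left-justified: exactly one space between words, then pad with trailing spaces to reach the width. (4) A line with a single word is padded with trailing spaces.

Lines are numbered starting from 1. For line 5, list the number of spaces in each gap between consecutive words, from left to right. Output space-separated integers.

Line 1: ['cat', 'coffee'] (min_width=10, slack=1)
Line 2: ['water', 'dirty'] (min_width=11, slack=0)
Line 3: ['bread', 'draw'] (min_width=10, slack=1)
Line 4: ['walk'] (min_width=4, slack=7)
Line 5: ['computer', 'I'] (min_width=10, slack=1)
Line 6: ['fire'] (min_width=4, slack=7)

Answer: 2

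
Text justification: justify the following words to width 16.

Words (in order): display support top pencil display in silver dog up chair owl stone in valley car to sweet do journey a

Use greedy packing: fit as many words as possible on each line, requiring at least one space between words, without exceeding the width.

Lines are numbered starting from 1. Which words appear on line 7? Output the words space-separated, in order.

Answer: sweet do journey

Derivation:
Line 1: ['display', 'support'] (min_width=15, slack=1)
Line 2: ['top', 'pencil'] (min_width=10, slack=6)
Line 3: ['display', 'in'] (min_width=10, slack=6)
Line 4: ['silver', 'dog', 'up'] (min_width=13, slack=3)
Line 5: ['chair', 'owl', 'stone'] (min_width=15, slack=1)
Line 6: ['in', 'valley', 'car', 'to'] (min_width=16, slack=0)
Line 7: ['sweet', 'do', 'journey'] (min_width=16, slack=0)
Line 8: ['a'] (min_width=1, slack=15)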